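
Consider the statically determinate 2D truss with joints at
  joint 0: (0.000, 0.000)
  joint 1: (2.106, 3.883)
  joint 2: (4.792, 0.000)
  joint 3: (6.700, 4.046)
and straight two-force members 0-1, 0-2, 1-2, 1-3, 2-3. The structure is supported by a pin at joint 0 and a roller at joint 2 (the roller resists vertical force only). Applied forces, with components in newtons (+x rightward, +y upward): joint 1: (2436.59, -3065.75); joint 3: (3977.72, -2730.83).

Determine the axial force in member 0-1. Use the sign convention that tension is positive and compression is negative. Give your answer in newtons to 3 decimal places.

5348.802

N=4 nodes, M=5 members, R=3 reactions → 2N=8, M+R=8
member 0 (0-1): L=4.4173, (cx,cy)=(0.4768,0.8790)
member 1 (0-2): L=4.7920, (cx,cy)=(1.0000,0.0000)
member 2 (1-2): L=4.7215, (cx,cy)=(0.5689,-0.8224)
member 3 (1-3): L=4.5969, (cx,cy)=(0.9994,0.0355)
member 4 (2-3): L=4.4733, (cx,cy)=(0.4265,0.9045)
solve A·x = −loads:
  F[0-1] = +5348.8024 N (tension)
  F[0-2] = +3864.2304 N (tension)
  F[1-2] = -9213.7738 N (compression)
  F[1-3] = +5358.4881 N (tension)
  F[2-3] = -3229.3196 N (compression)
  Rx@0 = -6414.3100 N
  Ry@0 = -4701.7849 N
  Ry@2 = +10498.3649 N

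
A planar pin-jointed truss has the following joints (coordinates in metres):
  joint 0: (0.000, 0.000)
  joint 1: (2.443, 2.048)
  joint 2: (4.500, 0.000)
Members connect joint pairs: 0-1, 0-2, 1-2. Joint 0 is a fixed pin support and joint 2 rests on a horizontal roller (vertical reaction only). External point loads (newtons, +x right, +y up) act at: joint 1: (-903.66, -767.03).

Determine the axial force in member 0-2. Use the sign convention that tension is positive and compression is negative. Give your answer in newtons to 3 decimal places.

N=3 nodes, M=3 members, R=3 reactions → 2N=6, M+R=6
member 0 (0-1): L=3.1879, (cx,cy)=(0.7663,0.6424)
member 1 (0-2): L=4.5000, (cx,cy)=(1.0000,0.0000)
member 2 (1-2): L=2.9027, (cx,cy)=(0.7087,-0.7056)
solve A·x = −loads:
  F[0-1] = -1185.9329 N (compression)
  F[0-2] = +5.1690 N (tension)
  F[1-2] = -7.2941 N (compression)
  Rx@0 = +903.6600 N
  Ry@0 = +761.8836 N
  Ry@2 = +5.1464 N

5.169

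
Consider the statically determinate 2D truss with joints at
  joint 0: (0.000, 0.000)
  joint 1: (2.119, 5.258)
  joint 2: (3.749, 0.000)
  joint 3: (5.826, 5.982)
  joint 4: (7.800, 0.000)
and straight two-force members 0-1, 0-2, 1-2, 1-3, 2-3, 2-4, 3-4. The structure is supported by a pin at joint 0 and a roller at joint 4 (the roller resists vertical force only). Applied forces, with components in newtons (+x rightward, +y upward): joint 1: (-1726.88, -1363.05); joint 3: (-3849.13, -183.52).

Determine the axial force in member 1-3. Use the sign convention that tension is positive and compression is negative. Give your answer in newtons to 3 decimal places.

N=5 nodes, M=7 members, R=3 reactions → 2N=10, M+R=10
member 0 (0-1): L=5.6689, (cx,cy)=(0.3738,0.9275)
member 1 (0-2): L=3.7490, (cx,cy)=(1.0000,0.0000)
member 2 (1-2): L=5.5049, (cx,cy)=(0.2961,-0.9552)
member 3 (1-3): L=3.7770, (cx,cy)=(0.9815,0.1917)
member 4 (2-3): L=6.3323, (cx,cy)=(0.3280,0.9447)
member 5 (2-4): L=4.0510, (cx,cy)=(1.0000,0.0000)
member 6 (3-4): L=6.2993, (cx,cy)=(0.3134,-0.9496)
solve A·x = −loads:
  F[0-1] = -5558.1787 N (compression)
  F[0-2] = -3498.4066 N (compression)
  F[1-2] = +3675.9922 N (tension)
  F[1-3] = -1466.3842 N (compression)
  F[2-3] = -3716.7671 N (compression)
  F[2-4] = -1190.8382 N (compression)
  F[3-4] = +3800.1165 N (tension)
  Rx@0 = +5576.0100 N
  Ry@0 = +5155.2803 N
  Ry@4 = -3608.7103 N

-1466.384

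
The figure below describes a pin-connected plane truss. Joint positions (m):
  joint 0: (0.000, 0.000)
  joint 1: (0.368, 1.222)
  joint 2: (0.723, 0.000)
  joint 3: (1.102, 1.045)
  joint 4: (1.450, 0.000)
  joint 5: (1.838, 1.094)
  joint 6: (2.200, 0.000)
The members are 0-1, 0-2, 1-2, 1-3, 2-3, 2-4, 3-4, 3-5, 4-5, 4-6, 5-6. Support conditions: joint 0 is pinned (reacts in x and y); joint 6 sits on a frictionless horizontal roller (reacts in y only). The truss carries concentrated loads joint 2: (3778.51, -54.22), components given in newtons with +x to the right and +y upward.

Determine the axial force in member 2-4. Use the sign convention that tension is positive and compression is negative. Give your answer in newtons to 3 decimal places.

18.722

N=7 nodes, M=11 members, R=3 reactions → 2N=14, M+R=14
member 0 (0-1): L=1.2762, (cx,cy)=(0.2884,0.9575)
member 1 (0-2): L=0.7230, (cx,cy)=(1.0000,0.0000)
member 2 (1-2): L=1.2725, (cx,cy)=(0.2790,-0.9603)
member 3 (1-3): L=0.7550, (cx,cy)=(0.9721,-0.2344)
member 4 (2-3): L=1.1116, (cx,cy)=(0.3409,0.9401)
member 5 (2-4): L=0.7270, (cx,cy)=(1.0000,0.0000)
member 6 (3-4): L=1.1014, (cx,cy)=(0.3160,-0.9488)
member 7 (3-5): L=0.7376, (cx,cy)=(0.9978,0.0664)
member 8 (4-5): L=1.1608, (cx,cy)=(0.3343,0.9425)
member 9 (4-6): L=0.7500, (cx,cy)=(1.0000,0.0000)
member 10 (5-6): L=1.1523, (cx,cy)=(0.3141,-0.9494)
solve A·x = −loads:
  F[0-1] = -38.0161 N (compression)
  F[0-2] = +3789.4721 N (tension)
  F[1-2] = +43.7219 N (tension)
  F[1-3] = -23.8232 N (compression)
  F[2-3] = +13.0137 N (tension)
  F[2-4] = +18.7224 N (tension)
  F[3-4] = -19.6586 N (compression)
  F[3-5] = -12.5388 N (compression)
  F[4-5] = +19.7899 N (tension)
  F[4-6] = +5.8961 N (tension)
  F[5-6] = -18.7688 N (compression)
  Rx@0 = -3778.5100 N
  Ry@0 = +36.4013 N
  Ry@6 = +17.8187 N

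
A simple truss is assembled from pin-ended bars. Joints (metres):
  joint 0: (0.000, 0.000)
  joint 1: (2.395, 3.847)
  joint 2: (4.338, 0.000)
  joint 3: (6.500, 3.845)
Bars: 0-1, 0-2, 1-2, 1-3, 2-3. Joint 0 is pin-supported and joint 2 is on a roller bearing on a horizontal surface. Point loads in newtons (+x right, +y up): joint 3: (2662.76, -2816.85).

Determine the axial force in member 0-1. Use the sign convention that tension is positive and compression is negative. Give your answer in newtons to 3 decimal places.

N=4 nodes, M=5 members, R=3 reactions → 2N=8, M+R=8
member 0 (0-1): L=4.5316, (cx,cy)=(0.5285,0.8489)
member 1 (0-2): L=4.3380, (cx,cy)=(1.0000,0.0000)
member 2 (1-2): L=4.3098, (cx,cy)=(0.4508,-0.8926)
member 3 (1-3): L=4.1050, (cx,cy)=(1.0000,-0.0005)
member 4 (2-3): L=4.4112, (cx,cy)=(0.4901,0.8717)
solve A·x = −loads:
  F[0-1] = +4433.8633 N (tension)
  F[0-2] = +319.4170 N (tension)
  F[1-2] = -4219.1927 N (compression)
  F[1-3] = +4245.4803 N (tension)
  F[2-3] = -3229.2410 N (compression)
  Rx@0 = -2662.7600 N
  Ry@0 = -3764.0253 N
  Ry@2 = +6580.8753 N

4433.863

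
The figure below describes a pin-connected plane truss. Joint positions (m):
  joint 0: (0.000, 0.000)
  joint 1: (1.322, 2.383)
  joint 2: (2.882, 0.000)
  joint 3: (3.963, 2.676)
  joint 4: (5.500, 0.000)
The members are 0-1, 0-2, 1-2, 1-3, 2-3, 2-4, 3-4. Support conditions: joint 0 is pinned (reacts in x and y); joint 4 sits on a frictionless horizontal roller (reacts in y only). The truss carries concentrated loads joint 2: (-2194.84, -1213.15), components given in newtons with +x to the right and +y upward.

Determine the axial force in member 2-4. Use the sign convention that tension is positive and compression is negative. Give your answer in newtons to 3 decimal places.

365.118

N=5 nodes, M=7 members, R=3 reactions → 2N=10, M+R=10
member 0 (0-1): L=2.7251, (cx,cy)=(0.4851,0.8745)
member 1 (0-2): L=2.8820, (cx,cy)=(1.0000,0.0000)
member 2 (1-2): L=2.8482, (cx,cy)=(0.5477,-0.8367)
member 3 (1-3): L=2.6572, (cx,cy)=(0.9939,0.1103)
member 4 (2-3): L=2.8861, (cx,cy)=(0.3746,0.9272)
member 5 (2-4): L=2.6180, (cx,cy)=(1.0000,0.0000)
member 6 (3-4): L=3.0860, (cx,cy)=(0.4981,-0.8671)
solve A·x = −loads:
  F[0-1] = -660.3677 N (compression)
  F[0-2] = -1874.4869 N (compression)
  F[1-2] = +603.8552 N (tension)
  F[1-3] = -655.0870 N (compression)
  F[2-3] = +763.5040 N (tension)
  F[2-4] = +365.1183 N (tension)
  F[3-4] = -733.0852 N (compression)
  Rx@0 = +2194.8400 N
  Ry@0 = +577.4594 N
  Ry@4 = +635.6906 N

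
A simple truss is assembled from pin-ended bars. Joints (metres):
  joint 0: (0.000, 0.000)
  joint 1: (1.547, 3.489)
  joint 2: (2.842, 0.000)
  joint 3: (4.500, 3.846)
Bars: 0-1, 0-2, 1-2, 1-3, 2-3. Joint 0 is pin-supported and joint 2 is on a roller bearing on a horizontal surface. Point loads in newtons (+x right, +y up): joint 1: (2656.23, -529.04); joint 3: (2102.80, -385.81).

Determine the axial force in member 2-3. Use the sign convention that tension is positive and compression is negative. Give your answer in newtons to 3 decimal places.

-735.287

N=4 nodes, M=5 members, R=3 reactions → 2N=8, M+R=8
member 0 (0-1): L=3.8166, (cx,cy)=(0.4053,0.9142)
member 1 (0-2): L=2.8420, (cx,cy)=(1.0000,0.0000)
member 2 (1-2): L=3.7216, (cx,cy)=(0.3480,-0.9375)
member 3 (1-3): L=2.9745, (cx,cy)=(0.9928,0.1200)
member 4 (2-3): L=4.1882, (cx,cy)=(0.3959,0.9183)
solve A·x = −loads:
  F[0-1] = +6662.4673 N (tension)
  F[0-2] = +2058.4918 N (tension)
  F[1-2] = -6752.2238 N (compression)
  F[1-3] = +2411.3141 N (tension)
  F[2-3] = -735.2868 N (compression)
  Rx@0 = -4759.0300 N
  Ry@0 = -6090.6128 N
  Ry@2 = +7005.4628 N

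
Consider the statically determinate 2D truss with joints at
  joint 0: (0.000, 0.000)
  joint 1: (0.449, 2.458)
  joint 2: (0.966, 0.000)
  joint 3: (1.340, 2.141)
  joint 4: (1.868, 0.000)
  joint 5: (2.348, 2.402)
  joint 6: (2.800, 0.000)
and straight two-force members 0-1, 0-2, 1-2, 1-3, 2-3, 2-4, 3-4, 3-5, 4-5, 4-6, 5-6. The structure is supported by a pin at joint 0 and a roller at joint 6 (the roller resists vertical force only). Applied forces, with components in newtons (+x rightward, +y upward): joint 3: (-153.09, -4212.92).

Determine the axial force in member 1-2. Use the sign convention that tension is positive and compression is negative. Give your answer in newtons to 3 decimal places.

2721.764

N=7 nodes, M=11 members, R=3 reactions → 2N=14, M+R=14
member 0 (0-1): L=2.4987, (cx,cy)=(0.1797,0.9837)
member 1 (0-2): L=0.9660, (cx,cy)=(1.0000,0.0000)
member 2 (1-2): L=2.5118, (cx,cy)=(0.2058,-0.9786)
member 3 (1-3): L=0.9457, (cx,cy)=(0.9421,-0.3352)
member 4 (2-3): L=2.1734, (cx,cy)=(0.1721,0.9851)
member 5 (2-4): L=0.9020, (cx,cy)=(1.0000,0.0000)
member 6 (3-4): L=2.2051, (cx,cy)=(0.2394,-0.9709)
member 7 (3-5): L=1.0412, (cx,cy)=(0.9681,0.2507)
member 8 (4-5): L=2.4495, (cx,cy)=(0.1960,0.9806)
member 9 (4-6): L=0.9320, (cx,cy)=(1.0000,0.0000)
member 10 (5-6): L=2.4442, (cx,cy)=(0.1849,-0.9828)
solve A·x = −loads:
  F[0-1] = -2352.0825 N (compression)
  F[0-2] = +269.5684 N (tension)
  F[1-2] = +2721.7636 N (tension)
  F[1-3] = -1043.2319 N (compression)
  F[2-3] = -2703.8171 N (compression)
  F[2-4] = +1295.0588 N (tension)
  F[3-4] = -2163.2609 N (compression)
  F[3-5] = -802.7146 N (compression)
  F[4-5] = +2141.8604 N (tension)
  F[4-6] = +357.3705 N (tension)
  F[5-6] = -1932.4558 N (compression)
  Rx@0 = +153.0900 N
  Ry@0 = +2313.7960 N
  Ry@6 = +1899.1240 N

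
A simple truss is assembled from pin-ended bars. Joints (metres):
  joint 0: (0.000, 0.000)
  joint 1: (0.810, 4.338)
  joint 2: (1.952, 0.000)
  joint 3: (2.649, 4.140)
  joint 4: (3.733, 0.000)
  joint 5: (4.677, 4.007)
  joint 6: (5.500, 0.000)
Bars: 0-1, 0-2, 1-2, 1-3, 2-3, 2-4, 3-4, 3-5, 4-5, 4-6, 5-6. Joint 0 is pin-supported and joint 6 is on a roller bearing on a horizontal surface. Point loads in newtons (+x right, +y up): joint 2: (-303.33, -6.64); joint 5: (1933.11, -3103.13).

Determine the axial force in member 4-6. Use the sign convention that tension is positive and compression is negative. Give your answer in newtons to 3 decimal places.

N=7 nodes, M=11 members, R=3 reactions → 2N=14, M+R=14
member 0 (0-1): L=4.4130, (cx,cy)=(0.1835,0.9830)
member 1 (0-2): L=1.9520, (cx,cy)=(1.0000,0.0000)
member 2 (1-2): L=4.4858, (cx,cy)=(0.2546,-0.9671)
member 3 (1-3): L=1.8496, (cx,cy)=(0.9943,-0.1070)
member 4 (2-3): L=4.1983, (cx,cy)=(0.1660,0.9861)
member 5 (2-4): L=1.7810, (cx,cy)=(1.0000,0.0000)
member 6 (3-4): L=4.2796, (cx,cy)=(0.2533,-0.9674)
member 7 (3-5): L=2.0324, (cx,cy)=(0.9979,-0.0654)
member 8 (4-5): L=4.1167, (cx,cy)=(0.2293,0.9734)
member 9 (4-6): L=1.7670, (cx,cy)=(1.0000,0.0000)
member 10 (5-6): L=4.0906, (cx,cy)=(0.2012,-0.9796)
solve A·x = −loads:
  F[0-1] = +955.9756 N (tension)
  F[0-2] = +1454.3110 N (tension)
  F[1-2] = -1020.2044 N (compression)
  F[1-3] = +437.7089 N (tension)
  F[2-3] = +1007.2079 N (tension)
  F[2-4] = +1330.6985 N (tension)
  F[3-4] = -1036.9218 N (compression)
  F[3-5] = +866.9189 N (tension)
  F[4-5] = +1030.5674 N (tension)
  F[4-6] = +831.7299 N (tension)
  F[5-6] = -4134.0365 N (compression)
  Rx@0 = -1629.7800 N
  Ry@0 = -939.7340 N
  Ry@6 = +4049.5040 N

831.730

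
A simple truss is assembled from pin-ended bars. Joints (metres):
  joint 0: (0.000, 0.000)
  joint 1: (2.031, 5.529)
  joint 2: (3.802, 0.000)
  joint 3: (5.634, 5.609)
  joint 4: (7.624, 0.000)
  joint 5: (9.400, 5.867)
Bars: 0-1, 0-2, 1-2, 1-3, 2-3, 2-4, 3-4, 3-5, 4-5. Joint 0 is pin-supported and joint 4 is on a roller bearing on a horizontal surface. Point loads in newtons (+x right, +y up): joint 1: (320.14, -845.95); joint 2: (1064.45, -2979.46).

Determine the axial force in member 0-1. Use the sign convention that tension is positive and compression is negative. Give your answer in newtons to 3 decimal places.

-2005.024

N=6 nodes, M=9 members, R=3 reactions → 2N=12, M+R=12
member 0 (0-1): L=5.8902, (cx,cy)=(0.3448,0.9387)
member 1 (0-2): L=3.8020, (cx,cy)=(1.0000,0.0000)
member 2 (1-2): L=5.8057, (cx,cy)=(0.3050,-0.9523)
member 3 (1-3): L=3.6039, (cx,cy)=(0.9998,0.0222)
member 4 (2-3): L=5.9006, (cx,cy)=(0.3105,0.9506)
member 5 (2-4): L=3.8220, (cx,cy)=(1.0000,0.0000)
member 6 (3-4): L=5.9516, (cx,cy)=(0.3344,-0.9424)
member 7 (3-5): L=3.7748, (cx,cy)=(0.9977,0.0683)
member 8 (4-5): L=6.1299, (cx,cy)=(0.2897,0.9571)
solve A·x = −loads:
  F[0-1] = -2005.0238 N (compression)
  F[0-2] = +2075.9389 N (tension)
  F[1-2] = +1056.8671 N (tension)
  F[1-3] = -1334.2091 N (compression)
  F[2-3] = +2075.5361 N (tension)
  F[2-4] = +689.4745 N (tension)
  F[3-4] = -2062.0322 N (compression)
  F[3-5] = +0.0000 N (tension)
  F[4-5] = -0.0000 N (compression)
  Rx@0 = -1384.5900 N
  Ry@0 = +1882.0620 N
  Ry@4 = +1943.3480 N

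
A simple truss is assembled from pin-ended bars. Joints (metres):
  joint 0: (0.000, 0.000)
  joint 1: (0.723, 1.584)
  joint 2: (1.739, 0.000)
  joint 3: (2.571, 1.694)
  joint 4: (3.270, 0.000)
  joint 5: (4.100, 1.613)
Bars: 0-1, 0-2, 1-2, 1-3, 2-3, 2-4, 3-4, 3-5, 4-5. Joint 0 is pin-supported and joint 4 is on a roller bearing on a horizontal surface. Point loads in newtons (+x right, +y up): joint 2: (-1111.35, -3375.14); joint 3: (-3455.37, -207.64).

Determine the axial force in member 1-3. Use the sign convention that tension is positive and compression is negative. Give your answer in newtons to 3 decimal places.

-3617.305

N=6 nodes, M=9 members, R=3 reactions → 2N=12, M+R=12
member 0 (0-1): L=1.7412, (cx,cy)=(0.4152,0.9097)
member 1 (0-2): L=1.7390, (cx,cy)=(1.0000,0.0000)
member 2 (1-2): L=1.8818, (cx,cy)=(0.5399,-0.8417)
member 3 (1-3): L=1.8513, (cx,cy)=(0.9982,0.0594)
member 4 (2-3): L=1.8873, (cx,cy)=(0.4408,0.8976)
member 5 (2-4): L=1.5310, (cx,cy)=(1.0000,0.0000)
member 6 (3-4): L=1.8325, (cx,cy)=(0.3814,-0.9244)
member 7 (3-5): L=1.5311, (cx,cy)=(0.9986,-0.0529)
member 8 (4-5): L=1.8140, (cx,cy)=(0.4575,0.8892)
solve A·x = −loads:
  F[0-1] = -3753.5231 N (compression)
  F[0-2] = -3008.1433 N (compression)
  F[1-2] = +3801.3422 N (tension)
  F[1-3] = -3617.3045 N (compression)
  F[2-3] = +195.4516 N (tension)
  F[2-4] = +69.3796 N (tension)
  F[3-4] = -181.8907 N (compression)
  F[3-5] = +0.0000 N (tension)
  F[4-5] = -0.0000 N (compression)
  Rx@0 = +4566.7200 N
  Ry@0 = +3414.6411 N
  Ry@4 = +168.1389 N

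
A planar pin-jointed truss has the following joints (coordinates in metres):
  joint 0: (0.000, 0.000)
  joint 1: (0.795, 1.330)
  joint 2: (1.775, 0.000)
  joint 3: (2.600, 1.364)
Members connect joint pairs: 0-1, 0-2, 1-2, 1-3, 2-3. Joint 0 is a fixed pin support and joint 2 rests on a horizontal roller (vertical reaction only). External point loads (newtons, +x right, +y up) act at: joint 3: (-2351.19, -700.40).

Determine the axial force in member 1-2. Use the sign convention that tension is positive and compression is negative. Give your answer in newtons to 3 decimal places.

N=4 nodes, M=5 members, R=3 reactions → 2N=8, M+R=8
member 0 (0-1): L=1.5495, (cx,cy)=(0.5131,0.8583)
member 1 (0-2): L=1.7750, (cx,cy)=(1.0000,0.0000)
member 2 (1-2): L=1.6521, (cx,cy)=(0.5932,-0.8051)
member 3 (1-3): L=1.8053, (cx,cy)=(0.9998,0.0188)
member 4 (2-3): L=1.5941, (cx,cy)=(0.5175,0.8557)
solve A·x = −loads:
  F[0-1] = -1725.6861 N (compression)
  F[0-2] = -1465.7898 N (compression)
  F[1-2] = +1794.2961 N (tension)
  F[1-3] = -1950.1208 N (compression)
  F[2-3] = -775.6261 N (compression)
  Rx@0 = +2351.1900 N
  Ry@0 = +1481.2356 N
  Ry@2 = -780.8356 N

1794.296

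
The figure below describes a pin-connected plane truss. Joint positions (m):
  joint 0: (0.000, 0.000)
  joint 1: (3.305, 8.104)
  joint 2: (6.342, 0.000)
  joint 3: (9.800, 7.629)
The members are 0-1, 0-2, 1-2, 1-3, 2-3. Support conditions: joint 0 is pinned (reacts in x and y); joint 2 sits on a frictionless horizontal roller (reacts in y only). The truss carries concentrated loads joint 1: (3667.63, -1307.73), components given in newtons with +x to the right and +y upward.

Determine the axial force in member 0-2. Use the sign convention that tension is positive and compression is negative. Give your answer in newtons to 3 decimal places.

2011.715

N=4 nodes, M=5 members, R=3 reactions → 2N=8, M+R=8
member 0 (0-1): L=8.7520, (cx,cy)=(0.3776,0.9260)
member 1 (0-2): L=6.3420, (cx,cy)=(1.0000,0.0000)
member 2 (1-2): L=8.6544, (cx,cy)=(0.3509,-0.9364)
member 3 (1-3): L=6.5123, (cx,cy)=(0.9973,-0.0729)
member 4 (2-3): L=8.3761, (cx,cy)=(0.4128,0.9108)
solve A·x = −loads:
  F[0-1] = +4385.0542 N (tension)
  F[0-2] = +2011.7145 N (tension)
  F[1-2] = -5732.6735 N (compression)
  F[1-3] = -0.0000 N (tension)
  F[2-3] = +0.0000 N (tension)
  Rx@0 = -3667.6300 N
  Ry@0 = -4060.3749 N
  Ry@2 = +5368.1049 N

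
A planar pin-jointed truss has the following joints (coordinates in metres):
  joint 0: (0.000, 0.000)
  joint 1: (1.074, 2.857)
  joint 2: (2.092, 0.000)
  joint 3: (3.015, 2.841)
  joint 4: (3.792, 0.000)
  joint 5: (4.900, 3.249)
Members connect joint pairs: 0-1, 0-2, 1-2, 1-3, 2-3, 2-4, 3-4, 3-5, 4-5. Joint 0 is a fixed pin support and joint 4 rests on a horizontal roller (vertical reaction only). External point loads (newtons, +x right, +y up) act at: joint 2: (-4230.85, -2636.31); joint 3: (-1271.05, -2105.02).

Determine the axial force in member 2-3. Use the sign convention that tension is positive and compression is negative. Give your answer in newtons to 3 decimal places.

58.122

N=6 nodes, M=9 members, R=3 reactions → 2N=12, M+R=12
member 0 (0-1): L=3.0522, (cx,cy)=(0.3519,0.9360)
member 1 (0-2): L=2.0920, (cx,cy)=(1.0000,0.0000)
member 2 (1-2): L=3.0329, (cx,cy)=(0.3356,-0.9420)
member 3 (1-3): L=1.9411, (cx,cy)=(1.0000,-0.0082)
member 4 (2-3): L=2.9872, (cx,cy)=(0.3090,0.9511)
member 5 (2-4): L=1.7000, (cx,cy)=(1.0000,0.0000)
member 6 (3-4): L=2.9453, (cx,cy)=(0.2638,-0.9646)
member 7 (3-5): L=1.9286, (cx,cy)=(0.9774,0.2115)
member 8 (4-5): L=3.4327, (cx,cy)=(0.3228,0.9465)
solve A·x = −loads:
  F[0-1] = -2740.7850 N (compression)
  F[0-2] = -4537.4799 N (compression)
  F[1-2] = +2739.9845 N (tension)
  F[1-3] = -1884.1518 N (compression)
  F[2-3] = +58.1221 N (tension)
  F[2-4] = +595.0788 N (tension)
  F[3-4] = -2255.7371 N (compression)
  F[3-5] = +0.0000 N (tension)
  F[4-5] = -0.0000 N (compression)
  Rx@0 = +5501.9000 N
  Ry@0 = +2565.5012 N
  Ry@4 = +2175.8288 N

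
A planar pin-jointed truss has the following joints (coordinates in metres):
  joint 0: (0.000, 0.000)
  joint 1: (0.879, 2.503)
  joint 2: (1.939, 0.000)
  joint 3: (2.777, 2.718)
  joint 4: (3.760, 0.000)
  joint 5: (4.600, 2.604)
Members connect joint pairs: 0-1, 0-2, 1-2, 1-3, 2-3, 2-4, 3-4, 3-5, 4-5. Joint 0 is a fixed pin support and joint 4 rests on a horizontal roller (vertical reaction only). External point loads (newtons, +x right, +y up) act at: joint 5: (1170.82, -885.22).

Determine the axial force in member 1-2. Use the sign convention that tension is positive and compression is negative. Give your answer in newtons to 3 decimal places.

-1003.616

N=6 nodes, M=9 members, R=3 reactions → 2N=12, M+R=12
member 0 (0-1): L=2.6529, (cx,cy)=(0.3313,0.9435)
member 1 (0-2): L=1.9390, (cx,cy)=(1.0000,0.0000)
member 2 (1-2): L=2.7182, (cx,cy)=(0.3900,-0.9208)
member 3 (1-3): L=1.9101, (cx,cy)=(0.9936,0.1126)
member 4 (2-3): L=2.8443, (cx,cy)=(0.2946,0.9556)
member 5 (2-4): L=1.8210, (cx,cy)=(1.0000,0.0000)
member 6 (3-4): L=2.8903, (cx,cy)=(0.3401,-0.9404)
member 7 (3-5): L=1.8266, (cx,cy)=(0.9981,-0.0624)
member 8 (4-5): L=2.7361, (cx,cy)=(0.3070,0.9517)
solve A·x = −loads:
  F[0-1] = +1069.0039 N (tension)
  F[0-2] = +816.6153 N (tension)
  F[1-2] = -1003.6162 N (compression)
  F[1-3] = +750.3472 N (tension)
  F[2-3] = +967.0875 N (tension)
  F[2-4] = +140.3088 N (tension)
  F[3-4] = -1167.4857 N (compression)
  F[3-5] = +1430.3658 N (tension)
  F[4-5] = -836.3353 N (compression)
  Rx@0 = -1170.8200 N
  Ry@0 = -1008.6170 N
  Ry@4 = +1893.8370 N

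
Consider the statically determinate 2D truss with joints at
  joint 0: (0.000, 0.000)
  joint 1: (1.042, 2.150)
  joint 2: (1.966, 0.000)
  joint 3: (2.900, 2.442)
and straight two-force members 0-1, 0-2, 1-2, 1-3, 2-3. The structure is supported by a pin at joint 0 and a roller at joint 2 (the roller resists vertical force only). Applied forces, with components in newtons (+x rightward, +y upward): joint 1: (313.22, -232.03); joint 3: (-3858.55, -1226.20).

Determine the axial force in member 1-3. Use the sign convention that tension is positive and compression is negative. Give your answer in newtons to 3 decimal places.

N=4 nodes, M=5 members, R=3 reactions → 2N=8, M+R=8
member 0 (0-1): L=2.3892, (cx,cy)=(0.4361,0.8999)
member 1 (0-2): L=1.9660, (cx,cy)=(1.0000,0.0000)
member 2 (1-2): L=2.3401, (cx,cy)=(0.3948,-0.9187)
member 3 (1-3): L=1.8808, (cx,cy)=(0.9879,0.1553)
member 4 (2-3): L=2.6145, (cx,cy)=(0.3572,0.9340)
solve A·x = −loads:
  F[0-1] = -4419.1763 N (compression)
  F[0-2] = -1617.9958 N (compression)
  F[1-2] = +3459.0057 N (tension)
  F[1-3] = -3650.5979 N (compression)
  F[2-3] = -706.0223 N (compression)
  Rx@0 = +3545.3300 N
  Ry@0 = +3976.7452 N
  Ry@2 = -2518.5152 N

-3650.598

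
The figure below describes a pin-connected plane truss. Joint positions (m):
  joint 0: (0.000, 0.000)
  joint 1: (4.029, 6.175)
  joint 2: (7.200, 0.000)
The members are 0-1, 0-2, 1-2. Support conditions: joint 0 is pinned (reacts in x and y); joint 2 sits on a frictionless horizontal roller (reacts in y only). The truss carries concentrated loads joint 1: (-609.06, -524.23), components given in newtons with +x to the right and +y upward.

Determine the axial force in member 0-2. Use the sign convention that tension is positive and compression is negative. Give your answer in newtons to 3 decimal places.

-117.598

N=3 nodes, M=3 members, R=3 reactions → 2N=6, M+R=6
member 0 (0-1): L=7.3732, (cx,cy)=(0.5464,0.8375)
member 1 (0-2): L=7.2000, (cx,cy)=(1.0000,0.0000)
member 2 (1-2): L=6.9416, (cx,cy)=(0.4568,-0.8896)
solve A·x = −loads:
  F[0-1] = -899.3858 N (compression)
  F[0-2] = -117.5982 N (compression)
  F[1-2] = +257.4331 N (tension)
  Rx@0 = +609.0600 N
  Ry@0 = +753.2332 N
  Ry@2 = -229.0032 N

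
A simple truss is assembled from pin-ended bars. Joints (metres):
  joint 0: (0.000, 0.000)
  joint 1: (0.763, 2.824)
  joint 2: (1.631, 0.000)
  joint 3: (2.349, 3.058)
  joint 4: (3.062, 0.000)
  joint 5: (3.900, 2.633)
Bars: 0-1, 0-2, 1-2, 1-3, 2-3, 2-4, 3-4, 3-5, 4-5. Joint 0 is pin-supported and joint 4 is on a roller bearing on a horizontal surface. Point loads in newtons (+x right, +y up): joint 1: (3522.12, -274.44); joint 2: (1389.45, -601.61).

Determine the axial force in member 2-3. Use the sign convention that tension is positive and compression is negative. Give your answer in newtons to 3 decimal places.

4003.311

N=6 nodes, M=9 members, R=3 reactions → 2N=12, M+R=12
member 0 (0-1): L=2.9253, (cx,cy)=(0.2608,0.9654)
member 1 (0-2): L=1.6310, (cx,cy)=(1.0000,0.0000)
member 2 (1-2): L=2.9544, (cx,cy)=(0.2938,-0.9559)
member 3 (1-3): L=1.6032, (cx,cy)=(0.9893,0.1460)
member 4 (2-3): L=3.1412, (cx,cy)=(0.2286,0.9735)
member 5 (2-4): L=1.4310, (cx,cy)=(1.0000,0.0000)
member 6 (3-4): L=3.1400, (cx,cy)=(0.2271,-0.9739)
member 7 (3-5): L=1.6082, (cx,cy)=(0.9644,-0.2643)
member 8 (4-5): L=2.7631, (cx,cy)=(0.3033,0.9529)
solve A·x = −loads:
  F[0-1] = +2860.1508 N (tension)
  F[0-2] = +4165.5525 N (tension)
  F[1-2] = -3447.8824 N (compression)
  F[1-3] = -1782.1999 N (compression)
  F[2-3] = +4003.3115 N (tension)
  F[2-4] = +848.0444 N (tension)
  F[3-4] = -3734.7511 N (compression)
  F[3-5] = -0.0000 N (tension)
  F[4-5] = +0.0000 N (tension)
  Rx@0 = -4911.5700 N
  Ry@0 = -2761.1448 N
  Ry@4 = +3637.1948 N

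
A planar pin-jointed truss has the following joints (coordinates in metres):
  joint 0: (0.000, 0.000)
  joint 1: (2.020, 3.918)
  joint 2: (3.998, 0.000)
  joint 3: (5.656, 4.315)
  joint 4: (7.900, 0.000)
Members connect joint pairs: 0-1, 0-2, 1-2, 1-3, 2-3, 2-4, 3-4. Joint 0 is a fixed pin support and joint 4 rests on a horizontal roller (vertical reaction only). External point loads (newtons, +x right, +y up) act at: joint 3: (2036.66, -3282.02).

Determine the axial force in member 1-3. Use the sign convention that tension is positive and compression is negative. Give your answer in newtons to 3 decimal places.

N=5 nodes, M=7 members, R=3 reactions → 2N=10, M+R=10
member 0 (0-1): L=4.4081, (cx,cy)=(0.4582,0.8888)
member 1 (0-2): L=3.9980, (cx,cy)=(1.0000,0.0000)
member 2 (1-2): L=4.3890, (cx,cy)=(0.4507,-0.8927)
member 3 (1-3): L=3.6576, (cx,cy)=(0.9941,0.1085)
member 4 (2-3): L=4.6226, (cx,cy)=(0.3587,0.9335)
member 5 (2-4): L=3.9020, (cx,cy)=(1.0000,0.0000)
member 6 (3-4): L=4.8636, (cx,cy)=(0.4614,-0.8872)
solve A·x = −loads:
  F[0-1] = +202.7051 N (tension)
  F[0-2] = +1943.7704 N (tension)
  F[1-2] = -180.5154 N (compression)
  F[1-3] = +175.2786 N (tension)
  F[2-3] = +172.6305 N (tension)
  F[2-4] = +1800.4987 N (tension)
  F[3-4] = -3902.3773 N (compression)
  Rx@0 = -2036.6600 N
  Ry@0 = -180.1690 N
  Ry@4 = +3462.1890 N

175.279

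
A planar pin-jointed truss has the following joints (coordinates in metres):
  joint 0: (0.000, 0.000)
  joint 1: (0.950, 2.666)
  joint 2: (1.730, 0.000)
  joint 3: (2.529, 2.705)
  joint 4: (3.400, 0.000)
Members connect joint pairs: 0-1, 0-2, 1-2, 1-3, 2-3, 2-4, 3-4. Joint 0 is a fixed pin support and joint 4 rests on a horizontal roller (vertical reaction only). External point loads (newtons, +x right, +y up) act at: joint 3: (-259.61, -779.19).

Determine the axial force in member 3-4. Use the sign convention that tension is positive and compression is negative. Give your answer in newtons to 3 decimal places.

N=5 nodes, M=7 members, R=3 reactions → 2N=10, M+R=10
member 0 (0-1): L=2.8302, (cx,cy)=(0.3357,0.9420)
member 1 (0-2): L=1.7300, (cx,cy)=(1.0000,0.0000)
member 2 (1-2): L=2.7778, (cx,cy)=(0.2808,-0.9598)
member 3 (1-3): L=1.5795, (cx,cy)=(0.9997,0.0247)
member 4 (2-3): L=2.8205, (cx,cy)=(0.2833,0.9590)
member 5 (2-4): L=1.6700, (cx,cy)=(1.0000,0.0000)
member 6 (3-4): L=2.8418, (cx,cy)=(0.3065,-0.9519)
solve A·x = −loads:
  F[0-1] = -431.1686 N (compression)
  F[0-2] = -114.8819 N (compression)
  F[1-2] = +416.4452 N (tension)
  F[1-3] = -261.7464 N (compression)
  F[2-3] = -416.7615 N (compression)
  F[2-4] = +120.1166 N (tension)
  F[3-4] = -391.8989 N (compression)
  Rx@0 = +259.6100 N
  Ry@0 = +406.1528 N
  Ry@4 = +373.0372 N

-391.899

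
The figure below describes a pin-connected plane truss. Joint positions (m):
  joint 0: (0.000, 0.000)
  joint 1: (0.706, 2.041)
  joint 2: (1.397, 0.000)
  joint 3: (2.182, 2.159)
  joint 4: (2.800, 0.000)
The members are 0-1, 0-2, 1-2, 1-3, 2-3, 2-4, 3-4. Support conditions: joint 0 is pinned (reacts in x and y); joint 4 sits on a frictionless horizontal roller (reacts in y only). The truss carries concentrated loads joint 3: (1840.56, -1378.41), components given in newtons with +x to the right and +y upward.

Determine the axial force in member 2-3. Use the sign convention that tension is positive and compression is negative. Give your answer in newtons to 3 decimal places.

N=5 nodes, M=7 members, R=3 reactions → 2N=10, M+R=10
member 0 (0-1): L=2.1597, (cx,cy)=(0.3269,0.9451)
member 1 (0-2): L=1.3970, (cx,cy)=(1.0000,0.0000)
member 2 (1-2): L=2.1548, (cx,cy)=(0.3207,-0.9472)
member 3 (1-3): L=1.4807, (cx,cy)=(0.9968,0.0797)
member 4 (2-3): L=2.2973, (cx,cy)=(0.3417,0.9398)
member 5 (2-4): L=1.4030, (cx,cy)=(1.0000,0.0000)
member 6 (3-4): L=2.2457, (cx,cy)=(0.2752,-0.9614)
solve A·x = −loads:
  F[0-1] = +1179.7889 N (tension)
  F[0-2] = +1454.8825 N (tension)
  F[1-2] = -1114.4198 N (compression)
  F[1-3] = +745.4198 N (tension)
  F[2-3] = +1123.1729 N (tension)
  F[2-4] = +713.7137 N (tension)
  F[3-4] = -2593.5156 N (compression)
  Rx@0 = -1840.5600 N
  Ry@0 = -1114.9685 N
  Ry@4 = +2493.3785 N

1123.173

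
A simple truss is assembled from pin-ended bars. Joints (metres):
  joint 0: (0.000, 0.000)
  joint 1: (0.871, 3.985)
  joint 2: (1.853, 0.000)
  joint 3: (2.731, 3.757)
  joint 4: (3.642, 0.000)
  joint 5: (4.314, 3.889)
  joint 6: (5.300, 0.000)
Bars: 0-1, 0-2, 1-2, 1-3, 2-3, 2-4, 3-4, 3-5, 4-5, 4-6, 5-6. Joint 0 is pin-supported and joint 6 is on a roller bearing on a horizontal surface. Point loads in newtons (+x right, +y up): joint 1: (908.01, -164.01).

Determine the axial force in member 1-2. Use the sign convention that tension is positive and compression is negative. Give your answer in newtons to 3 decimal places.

N=7 nodes, M=11 members, R=3 reactions → 2N=14, M+R=14
member 0 (0-1): L=4.0791, (cx,cy)=(0.2135,0.9769)
member 1 (0-2): L=1.8530, (cx,cy)=(1.0000,0.0000)
member 2 (1-2): L=4.1042, (cx,cy)=(0.2393,-0.9710)
member 3 (1-3): L=1.8739, (cx,cy)=(0.9926,-0.1217)
member 4 (2-3): L=3.8582, (cx,cy)=(0.2276,0.9738)
member 5 (2-4): L=1.7890, (cx,cy)=(1.0000,0.0000)
member 6 (3-4): L=3.8659, (cx,cy)=(0.2357,-0.9718)
member 7 (3-5): L=1.5885, (cx,cy)=(0.9965,0.0831)
member 8 (4-5): L=3.9466, (cx,cy)=(0.1703,0.9854)
member 9 (4-6): L=1.6580, (cx,cy)=(1.0000,0.0000)
member 10 (5-6): L=4.0120, (cx,cy)=(0.2458,-0.9693)
solve A·x = −loads:
  F[0-1] = +558.5459 N (tension)
  F[0-2] = +788.7444 N (tension)
  F[1-2] = -650.9912 N (compression)
  F[1-3] = -637.7219 N (compression)
  F[2-3] = +649.1134 N (tension)
  F[2-4] = +485.2682 N (tension)
  F[3-4] = -756.5789 N (compression)
  F[3-5] = -308.0444 N (compression)
  F[4-5] = +746.1680 N (tension)
  F[4-6] = +179.9277 N (tension)
  F[5-6] = -732.1279 N (compression)
  Rx@0 = -908.0100 N
  Ry@0 = -545.6641 N
  Ry@6 = +709.6741 N

-650.991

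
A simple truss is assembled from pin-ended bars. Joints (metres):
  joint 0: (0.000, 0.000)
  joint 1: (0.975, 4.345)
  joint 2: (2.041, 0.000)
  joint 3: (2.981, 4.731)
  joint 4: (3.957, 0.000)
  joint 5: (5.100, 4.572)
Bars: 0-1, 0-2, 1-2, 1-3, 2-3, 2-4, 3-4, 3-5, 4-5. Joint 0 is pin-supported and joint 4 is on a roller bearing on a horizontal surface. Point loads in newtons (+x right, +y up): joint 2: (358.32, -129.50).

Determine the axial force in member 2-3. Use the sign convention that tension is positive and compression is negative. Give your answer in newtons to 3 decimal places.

73.619

N=6 nodes, M=9 members, R=3 reactions → 2N=12, M+R=12
member 0 (0-1): L=4.4530, (cx,cy)=(0.2190,0.9757)
member 1 (0-2): L=2.0410, (cx,cy)=(1.0000,0.0000)
member 2 (1-2): L=4.4739, (cx,cy)=(0.2383,-0.9712)
member 3 (1-3): L=2.0428, (cx,cy)=(0.9820,0.1890)
member 4 (2-3): L=4.8235, (cx,cy)=(0.1949,0.9808)
member 5 (2-4): L=1.9160, (cx,cy)=(1.0000,0.0000)
member 6 (3-4): L=4.8306, (cx,cy)=(0.2020,-0.9794)
member 7 (3-5): L=2.1250, (cx,cy)=(0.9972,-0.0748)
member 8 (4-5): L=4.7127, (cx,cy)=(0.2425,0.9701)
solve A·x = −loads:
  F[0-1] = -64.2639 N (compression)
  F[0-2] = +372.3906 N (tension)
  F[1-2] = +58.9914 N (tension)
  F[1-3] = -28.6427 N (compression)
  F[2-3] = +73.6191 N (tension)
  F[2-4] = +13.7798 N (tension)
  F[3-4] = -68.2020 N (compression)
  F[3-5] = -0.0000 N (compression)
  F[4-5] = +0.0000 N (tension)
  Rx@0 = -358.3200 N
  Ry@0 = +62.7046 N
  Ry@4 = +66.7954 N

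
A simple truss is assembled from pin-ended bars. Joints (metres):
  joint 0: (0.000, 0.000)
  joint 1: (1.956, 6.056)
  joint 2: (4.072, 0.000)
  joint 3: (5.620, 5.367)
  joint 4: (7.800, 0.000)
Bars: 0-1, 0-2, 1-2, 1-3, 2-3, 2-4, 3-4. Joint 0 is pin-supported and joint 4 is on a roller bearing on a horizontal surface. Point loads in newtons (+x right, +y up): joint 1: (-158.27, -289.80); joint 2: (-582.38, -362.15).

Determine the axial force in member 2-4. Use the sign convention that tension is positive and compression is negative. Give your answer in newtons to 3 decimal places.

56.399

N=5 nodes, M=7 members, R=3 reactions → 2N=10, M+R=10
member 0 (0-1): L=6.3640, (cx,cy)=(0.3074,0.9516)
member 1 (0-2): L=4.0720, (cx,cy)=(1.0000,0.0000)
member 2 (1-2): L=6.4150, (cx,cy)=(0.3299,-0.9440)
member 3 (1-3): L=3.7282, (cx,cy)=(0.9828,-0.1848)
member 4 (2-3): L=5.5858, (cx,cy)=(0.2771,0.9608)
member 5 (2-4): L=3.7280, (cx,cy)=(1.0000,0.0000)
member 6 (3-4): L=5.7928, (cx,cy)=(0.3763,-0.9265)
solve A·x = −loads:
  F[0-1] = -539.1980 N (compression)
  F[0-2] = -574.9266 N (compression)
  F[1-2] = +254.7604 N (tension)
  F[1-3] = -93.0897 N (compression)
  F[2-3] = +126.6067 N (tension)
  F[2-4] = +56.3995 N (tension)
  F[3-4] = -149.8686 N (compression)
  Rx@0 = +740.6500 N
  Ry@0 = +513.0987 N
  Ry@4 = +138.8513 N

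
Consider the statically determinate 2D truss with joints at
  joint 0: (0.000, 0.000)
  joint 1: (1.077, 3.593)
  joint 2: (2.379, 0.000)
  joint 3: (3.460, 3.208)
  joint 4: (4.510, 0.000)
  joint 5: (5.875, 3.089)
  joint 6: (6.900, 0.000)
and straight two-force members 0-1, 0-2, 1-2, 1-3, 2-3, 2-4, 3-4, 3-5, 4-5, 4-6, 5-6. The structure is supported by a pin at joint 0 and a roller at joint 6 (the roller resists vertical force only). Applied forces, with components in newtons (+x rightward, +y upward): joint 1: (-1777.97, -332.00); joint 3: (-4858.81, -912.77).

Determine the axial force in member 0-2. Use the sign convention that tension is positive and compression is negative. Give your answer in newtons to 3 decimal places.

-5461.741

N=7 nodes, M=11 members, R=3 reactions → 2N=14, M+R=14
member 0 (0-1): L=3.7509, (cx,cy)=(0.2871,0.9579)
member 1 (0-2): L=2.3790, (cx,cy)=(1.0000,0.0000)
member 2 (1-2): L=3.8216, (cx,cy)=(0.3407,-0.9402)
member 3 (1-3): L=2.4139, (cx,cy)=(0.9872,-0.1595)
member 4 (2-3): L=3.3852, (cx,cy)=(0.3193,0.9476)
member 5 (2-4): L=2.1310, (cx,cy)=(1.0000,0.0000)
member 6 (3-4): L=3.3755, (cx,cy)=(0.3111,-0.9504)
member 7 (3-5): L=2.4179, (cx,cy)=(0.9988,-0.0492)
member 8 (4-5): L=3.3772, (cx,cy)=(0.4042,0.9147)
member 9 (4-6): L=2.3900, (cx,cy)=(1.0000,0.0000)
member 10 (5-6): L=3.2546, (cx,cy)=(0.3149,-0.9491)
solve A·x = −loads:
  F[0-1] = -4092.3897 N (compression)
  F[0-2] = -5461.7413 N (compression)
  F[1-2] = +3943.6576 N (tension)
  F[1-3] = -750.2465 N (compression)
  F[2-3] = -3912.5730 N (compression)
  F[2-4] = -2868.7741 N (compression)
  F[3-4] = +2709.9222 N (tension)
  F[3-5] = +2028.2612 N (tension)
  F[4-5] = -2815.7241 N (compression)
  F[4-6] = -887.7245 N (compression)
  F[5-6] = +2818.7369 N (tension)
  Rx@0 = +6636.7800 N
  Ry@0 = +3920.0686 N
  Ry@6 = -2675.2986 N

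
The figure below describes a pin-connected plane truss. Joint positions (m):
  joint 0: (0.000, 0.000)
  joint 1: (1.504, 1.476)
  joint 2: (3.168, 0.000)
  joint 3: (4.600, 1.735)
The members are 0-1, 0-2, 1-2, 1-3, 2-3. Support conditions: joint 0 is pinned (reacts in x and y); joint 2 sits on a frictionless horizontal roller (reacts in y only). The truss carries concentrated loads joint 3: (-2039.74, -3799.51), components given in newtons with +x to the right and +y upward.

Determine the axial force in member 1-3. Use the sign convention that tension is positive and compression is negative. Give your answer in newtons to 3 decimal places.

1181.642

N=4 nodes, M=5 members, R=3 reactions → 2N=8, M+R=8
member 0 (0-1): L=2.1073, (cx,cy)=(0.7137,0.7004)
member 1 (0-2): L=3.1680, (cx,cy)=(1.0000,0.0000)
member 2 (1-2): L=2.2243, (cx,cy)=(0.7481,-0.6636)
member 3 (1-3): L=3.1068, (cx,cy)=(0.9965,0.0834)
member 4 (2-3): L=2.2496, (cx,cy)=(0.6365,0.7712)
solve A·x = −loads:
  F[0-1] = +857.1323 N (tension)
  F[0-2] = -2651.4918 N (compression)
  F[1-2] = -756.2818 N (compression)
  F[1-3] = +1181.6420 N (tension)
  F[2-3] = -5054.2419 N (compression)
  Rx@0 = +2039.7400 N
  Ry@0 = -600.3628 N
  Ry@2 = +4399.8728 N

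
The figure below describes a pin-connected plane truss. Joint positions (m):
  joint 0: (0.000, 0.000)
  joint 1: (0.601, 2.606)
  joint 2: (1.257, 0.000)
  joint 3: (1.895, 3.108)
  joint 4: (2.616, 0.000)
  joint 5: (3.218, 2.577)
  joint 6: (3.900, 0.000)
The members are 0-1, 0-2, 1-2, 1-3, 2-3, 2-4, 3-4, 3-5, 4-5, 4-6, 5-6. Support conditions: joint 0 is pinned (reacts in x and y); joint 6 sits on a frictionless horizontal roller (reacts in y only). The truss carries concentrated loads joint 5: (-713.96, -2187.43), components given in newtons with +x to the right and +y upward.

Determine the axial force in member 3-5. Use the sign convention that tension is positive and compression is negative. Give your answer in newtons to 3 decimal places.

N=7 nodes, M=11 members, R=3 reactions → 2N=14, M+R=14
member 0 (0-1): L=2.6744, (cx,cy)=(0.2247,0.9744)
member 1 (0-2): L=1.2570, (cx,cy)=(1.0000,0.0000)
member 2 (1-2): L=2.6873, (cx,cy)=(0.2441,-0.9697)
member 3 (1-3): L=1.3880, (cx,cy)=(0.9323,0.3617)
member 4 (2-3): L=3.1728, (cx,cy)=(0.2011,0.9796)
member 5 (2-4): L=1.3590, (cx,cy)=(1.0000,0.0000)
member 6 (3-4): L=3.1905, (cx,cy)=(0.2260,-0.9741)
member 7 (3-5): L=1.4256, (cx,cy)=(0.9280,-0.3725)
member 8 (4-5): L=2.6464, (cx,cy)=(0.2275,0.9738)
member 9 (4-6): L=1.2840, (cx,cy)=(1.0000,0.0000)
member 10 (5-6): L=2.6657, (cx,cy)=(0.2558,-0.9667)
solve A·x = −loads:
  F[0-1] = -876.7064 N (compression)
  F[0-2] = -516.9439 N (compression)
  F[1-2] = +730.7550 N (tension)
  F[1-3] = -402.6611 N (compression)
  F[2-3] = -723.4243 N (compression)
  F[2-4] = -193.0895 N (compression)
  F[3-4] = +1203.6463 N (tension)
  F[3-5] = -854.3502 N (compression)
  F[4-5] = -1204.0778 N (compression)
  F[4-6] = +352.8159 N (tension)
  F[5-6] = -1379.0435 N (compression)
  Rx@0 = +713.9600 N
  Ry@0 = +854.2826 N
  Ry@6 = +1333.1474 N

-854.350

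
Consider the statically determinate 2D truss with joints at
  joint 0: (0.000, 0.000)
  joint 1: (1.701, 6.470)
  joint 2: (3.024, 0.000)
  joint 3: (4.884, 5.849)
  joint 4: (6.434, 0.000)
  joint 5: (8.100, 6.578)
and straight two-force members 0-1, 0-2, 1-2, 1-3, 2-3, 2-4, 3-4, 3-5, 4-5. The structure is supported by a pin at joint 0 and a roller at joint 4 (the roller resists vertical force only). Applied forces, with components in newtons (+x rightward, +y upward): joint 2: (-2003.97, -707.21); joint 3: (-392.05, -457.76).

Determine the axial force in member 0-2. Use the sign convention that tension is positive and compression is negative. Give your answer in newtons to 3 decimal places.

N=6 nodes, M=9 members, R=3 reactions → 2N=12, M+R=12
member 0 (0-1): L=6.6899, (cx,cy)=(0.2543,0.9671)
member 1 (0-2): L=3.0240, (cx,cy)=(1.0000,0.0000)
member 2 (1-2): L=6.6039, (cx,cy)=(0.2003,-0.9797)
member 3 (1-3): L=3.2430, (cx,cy)=(0.9815,-0.1915)
member 4 (2-3): L=6.1376, (cx,cy)=(0.3030,0.9530)
member 5 (2-4): L=3.4100, (cx,cy)=(1.0000,0.0000)
member 6 (3-4): L=6.0509, (cx,cy)=(0.2562,-0.9666)
member 7 (3-5): L=3.2976, (cx,cy)=(0.9753,0.2211)
member 8 (4-5): L=6.7857, (cx,cy)=(0.2455,0.9694)
solve A·x = −loads:
  F[0-1] = -870.0967 N (compression)
  F[0-2] = -2174.7847 N (compression)
  F[1-2] = +940.4893 N (tension)
  F[1-3] = -417.3735 N (compression)
  F[2-3] = -224.7833 N (compression)
  F[2-4] = +85.7202 N (tension)
  F[3-4] = -334.6348 N (compression)
  F[3-5] = +0.0000 N (tension)
  F[4-5] = -0.0000 N (compression)
  Rx@0 = +2396.0200 N
  Ry@0 = +841.5006 N
  Ry@4 = +323.4694 N

-2174.785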